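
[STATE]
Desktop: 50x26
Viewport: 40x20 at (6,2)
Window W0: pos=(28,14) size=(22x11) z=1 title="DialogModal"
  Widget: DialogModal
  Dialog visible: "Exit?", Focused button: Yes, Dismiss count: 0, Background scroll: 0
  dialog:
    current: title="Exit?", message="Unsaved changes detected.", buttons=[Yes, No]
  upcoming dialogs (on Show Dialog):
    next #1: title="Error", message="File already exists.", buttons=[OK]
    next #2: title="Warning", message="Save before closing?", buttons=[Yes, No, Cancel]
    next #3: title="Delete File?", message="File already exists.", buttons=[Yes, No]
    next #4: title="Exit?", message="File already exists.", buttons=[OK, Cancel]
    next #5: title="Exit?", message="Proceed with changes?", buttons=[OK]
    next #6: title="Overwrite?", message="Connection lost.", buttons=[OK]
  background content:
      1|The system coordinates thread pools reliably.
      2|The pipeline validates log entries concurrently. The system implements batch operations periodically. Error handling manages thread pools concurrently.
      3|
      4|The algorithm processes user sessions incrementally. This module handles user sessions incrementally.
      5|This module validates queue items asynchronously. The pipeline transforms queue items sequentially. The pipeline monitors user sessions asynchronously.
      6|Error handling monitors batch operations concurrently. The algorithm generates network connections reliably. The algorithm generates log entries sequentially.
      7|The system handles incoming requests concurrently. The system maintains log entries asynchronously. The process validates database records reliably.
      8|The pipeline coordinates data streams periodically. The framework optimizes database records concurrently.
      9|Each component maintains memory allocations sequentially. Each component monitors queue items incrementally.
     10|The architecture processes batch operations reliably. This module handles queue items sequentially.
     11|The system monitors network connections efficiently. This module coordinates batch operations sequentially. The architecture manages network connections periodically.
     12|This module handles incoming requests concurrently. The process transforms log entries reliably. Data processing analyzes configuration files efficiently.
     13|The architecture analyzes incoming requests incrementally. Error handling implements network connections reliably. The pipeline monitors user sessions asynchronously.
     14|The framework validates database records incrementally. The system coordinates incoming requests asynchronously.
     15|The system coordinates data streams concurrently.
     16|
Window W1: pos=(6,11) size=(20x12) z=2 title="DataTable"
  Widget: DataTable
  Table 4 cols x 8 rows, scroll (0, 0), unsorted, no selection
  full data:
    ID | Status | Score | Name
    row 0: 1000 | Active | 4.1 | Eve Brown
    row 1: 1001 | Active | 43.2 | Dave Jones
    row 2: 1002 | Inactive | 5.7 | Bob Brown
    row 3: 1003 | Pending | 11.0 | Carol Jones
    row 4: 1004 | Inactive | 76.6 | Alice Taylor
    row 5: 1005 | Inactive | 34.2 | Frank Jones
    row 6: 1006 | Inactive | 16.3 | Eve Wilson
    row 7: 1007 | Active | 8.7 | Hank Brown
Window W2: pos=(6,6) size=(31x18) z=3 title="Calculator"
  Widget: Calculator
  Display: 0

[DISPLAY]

                                        
                                        
                                        
                                        
┏━━━━━━━━━━━━━━━━━━━━━━━━━━━━━┓         
┃ Calculator                  ┃         
┠─────────────────────────────┨         
┃                            0┃         
┃┌───┬───┬───┬───┐            ┃         
┃│ 7 │ 8 │ 9 │ ÷ │            ┃         
┃├───┼───┼───┼───┤            ┃         
┃│ 4 │ 5 │ 6 │ × │            ┃         
┃├───┼───┼───┼───┤            ┃━━━━━━━━━
┃│ 1 │ 2 │ 3 │ - │            ┃odal     
┃├───┼───┼───┼───┤            ┃─────────
┃│ 0 │ . │ = │ + │            ┃em coordi
┃├───┼───┼───┼───┤            ┃─────────
┃│ C │ MC│ MR│ M+│            ┃xit?     
┃└───┴───┴───┴───┘            ┃ed change
┃                             ┃s]  No   


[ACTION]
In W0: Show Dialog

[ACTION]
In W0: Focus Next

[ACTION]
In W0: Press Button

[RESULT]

                                        
                                        
                                        
                                        
┏━━━━━━━━━━━━━━━━━━━━━━━━━━━━━┓         
┃ Calculator                  ┃         
┠─────────────────────────────┨         
┃                            0┃         
┃┌───┬───┬───┬───┐            ┃         
┃│ 7 │ 8 │ 9 │ ÷ │            ┃         
┃├───┼───┼───┼───┤            ┃         
┃│ 4 │ 5 │ 6 │ × │            ┃         
┃├───┼───┼───┼───┤            ┃━━━━━━━━━
┃│ 1 │ 2 │ 3 │ - │            ┃odal     
┃├───┼───┼───┼───┤            ┃─────────
┃│ 0 │ . │ = │ + │            ┃em coordi
┃├───┼───┼───┼───┤            ┃line vali
┃│ C │ MC│ MR│ M+│            ┃         
┃└───┴───┴───┴───┘            ┃rithm pro
┃                             ┃ule valid


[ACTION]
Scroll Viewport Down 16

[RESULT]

┏━━━━━━━━━━━━━━━━━━━━━━━━━━━━━┓         
┃ Calculator                  ┃         
┠─────────────────────────────┨         
┃                            0┃         
┃┌───┬───┬───┬───┐            ┃         
┃│ 7 │ 8 │ 9 │ ÷ │            ┃         
┃├───┼───┼───┼───┤            ┃         
┃│ 4 │ 5 │ 6 │ × │            ┃         
┃├───┼───┼───┼───┤            ┃━━━━━━━━━
┃│ 1 │ 2 │ 3 │ - │            ┃odal     
┃├───┼───┼───┼───┤            ┃─────────
┃│ 0 │ . │ = │ + │            ┃em coordi
┃├───┼───┼───┼───┤            ┃line vali
┃│ C │ MC│ MR│ M+│            ┃         
┃└───┴───┴───┴───┘            ┃rithm pro
┃                             ┃ule valid
┃                             ┃ndling mo
┗━━━━━━━━━━━━━━━━━━━━━━━━━━━━━┛em handle
                      ┗━━━━━━━━━━━━━━━━━
                                        


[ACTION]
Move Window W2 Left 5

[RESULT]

━━━━━━━━━━━━━━━━━━━━━━━━━┓              
culator                  ┃              
─────────────────────────┨              
                        0┃              
┬───┬───┬───┐            ┃              
│ 8 │ 9 │ ÷ │            ┃              
┼───┼───┼───┤            ┃              
│ 5 │ 6 │ × │            ┃              
┼───┼───┼───┤            ┃━━━━━━━━━━━━━━
│ 2 │ 3 │ - │            ┃alogModal     
┼───┼───┼───┤            ┃──────────────
│ . │ = │ + │            ┃ system coordi
┼───┼───┼───┤            ┃ pipeline vali
│ MC│ MR│ M+│            ┃              
┴───┴───┴───┘            ┃ algorithm pro
                         ┃s module valid
                         ┃or handling mo
━━━━━━━━━━━━━━━━━━━━━━━━━┛ system handle
                      ┗━━━━━━━━━━━━━━━━━
                                        


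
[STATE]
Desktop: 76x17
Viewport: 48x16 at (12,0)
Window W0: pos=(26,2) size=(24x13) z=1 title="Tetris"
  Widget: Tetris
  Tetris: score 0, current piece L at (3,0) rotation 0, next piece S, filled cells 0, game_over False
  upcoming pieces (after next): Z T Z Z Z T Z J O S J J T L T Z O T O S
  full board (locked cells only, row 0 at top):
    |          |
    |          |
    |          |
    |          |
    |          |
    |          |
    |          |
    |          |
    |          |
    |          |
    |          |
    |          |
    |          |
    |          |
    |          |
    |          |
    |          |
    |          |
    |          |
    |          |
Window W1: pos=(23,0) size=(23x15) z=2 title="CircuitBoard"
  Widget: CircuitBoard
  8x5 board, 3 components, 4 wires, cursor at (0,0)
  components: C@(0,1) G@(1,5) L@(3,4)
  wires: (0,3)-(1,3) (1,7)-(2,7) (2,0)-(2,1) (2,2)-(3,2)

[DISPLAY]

           ┏━━━━━━━━━━━━━━━━━━━━━┓              
           ┃ CircuitBoard        ┃              
           ┠─────────────────────┨━━━┓          
           ┃   0 1 2 3 4 5 6 7   ┃   ┃          
           ┃0  [.]  C       ·    ┃───┨          
           ┃                │    ┃   ┃          
           ┃1               ·    ┃   ┃          
           ┃                     ┃   ┃          
           ┃2   · ─ ·   ·        ┃   ┃          
           ┃            │        ┃   ┃          
           ┃3           ·       L┃   ┃          
           ┃                     ┃   ┃          
           ┃4                    ┃   ┃          
           ┃Cursor: (0,0)        ┃   ┃          
           ┗━━━━━━━━━━━━━━━━━━━━━┛━━━┛          
                                                


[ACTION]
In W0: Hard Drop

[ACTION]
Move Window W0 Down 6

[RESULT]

           ┏━━━━━━━━━━━━━━━━━━━━━┓              
           ┃ CircuitBoard        ┃              
           ┠─────────────────────┨              
           ┃   0 1 2 3 4 5 6 7   ┃              
           ┃0  [.]  C       ·    ┃━━━┓          
           ┃                │    ┃   ┃          
           ┃1               ·    ┃───┨          
           ┃                     ┃   ┃          
           ┃2   · ─ ·   ·        ┃   ┃          
           ┃            │        ┃   ┃          
           ┃3           ·       L┃   ┃          
           ┃                     ┃   ┃          
           ┃4                    ┃   ┃          
           ┃Cursor: (0,0)        ┃   ┃          
           ┗━━━━━━━━━━━━━━━━━━━━━┛   ┃          
              ┃   ▒▒▒    │           ┃          


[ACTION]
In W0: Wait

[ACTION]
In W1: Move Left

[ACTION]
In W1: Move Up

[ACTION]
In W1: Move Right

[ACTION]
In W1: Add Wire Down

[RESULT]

           ┏━━━━━━━━━━━━━━━━━━━━━┓              
           ┃ CircuitBoard        ┃              
           ┠─────────────────────┨              
           ┃   0 1 2 3 4 5 6 7   ┃              
           ┃0      [C]      ·    ┃━━━┓          
           ┃        │       │    ┃   ┃          
           ┃1       ·       ·    ┃───┨          
           ┃                     ┃   ┃          
           ┃2   · ─ ·   ·        ┃   ┃          
           ┃            │        ┃   ┃          
           ┃3           ·       L┃   ┃          
           ┃                     ┃   ┃          
           ┃4                    ┃   ┃          
           ┃Cursor: (0,1)        ┃   ┃          
           ┗━━━━━━━━━━━━━━━━━━━━━┛   ┃          
              ┃   ▒▒▒    │           ┃          


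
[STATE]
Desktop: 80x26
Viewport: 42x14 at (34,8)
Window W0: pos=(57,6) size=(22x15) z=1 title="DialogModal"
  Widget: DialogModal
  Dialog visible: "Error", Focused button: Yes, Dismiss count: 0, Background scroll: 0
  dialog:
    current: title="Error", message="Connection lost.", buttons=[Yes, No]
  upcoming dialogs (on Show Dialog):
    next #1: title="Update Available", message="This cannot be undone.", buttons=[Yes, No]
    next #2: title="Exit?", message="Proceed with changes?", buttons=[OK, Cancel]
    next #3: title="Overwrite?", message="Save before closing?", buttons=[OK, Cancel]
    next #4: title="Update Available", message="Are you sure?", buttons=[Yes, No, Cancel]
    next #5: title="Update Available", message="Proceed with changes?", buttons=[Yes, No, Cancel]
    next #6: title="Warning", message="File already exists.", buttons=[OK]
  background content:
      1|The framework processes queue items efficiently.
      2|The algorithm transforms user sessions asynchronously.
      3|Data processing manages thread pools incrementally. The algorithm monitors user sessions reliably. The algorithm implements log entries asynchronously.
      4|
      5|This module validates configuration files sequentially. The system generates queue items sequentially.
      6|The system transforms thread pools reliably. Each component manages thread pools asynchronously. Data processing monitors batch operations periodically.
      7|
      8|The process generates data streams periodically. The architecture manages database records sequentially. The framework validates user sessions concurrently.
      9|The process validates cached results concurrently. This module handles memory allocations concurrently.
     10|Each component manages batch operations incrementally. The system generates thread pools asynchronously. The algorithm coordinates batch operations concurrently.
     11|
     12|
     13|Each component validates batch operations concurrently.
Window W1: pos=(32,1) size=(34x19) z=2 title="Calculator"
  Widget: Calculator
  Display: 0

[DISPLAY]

 4 │ 5 │ 6 │ × │               ┃──────────
───┼───┼───┼───┤               ┃ework proc
 1 │ 2 │ 3 │ - │               ┃rithm tran
───┼───┼───┼───┤               ┃cessing ma
 0 │ . │ = │ + │               ┃─────────┐
───┼───┼───┼───┤               ┃rror     │
 C │ MC│ MR│ M+│               ┃ction los│
───┴───┴───┴───┘               ┃s]  No   │
                               ┃─────────┘
                               ┃ess valida
                               ┃ponent man
━━━━━━━━━━━━━━━━━━━━━━━━━━━━━━━┛          
                       ┗━━━━━━━━━━━━━━━━━━
                                          


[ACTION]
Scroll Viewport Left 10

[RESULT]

        ┃│ 4 │ 5 │ 6 │ × │               ┃
        ┃├───┼───┼───┼───┤               ┃
        ┃│ 1 │ 2 │ 3 │ - │               ┃
        ┃├───┼───┼───┼───┤               ┃
        ┃│ 0 │ . │ = │ + │               ┃
        ┃├───┼───┼───┼───┤               ┃
        ┃│ C │ MC│ MR│ M+│               ┃
        ┃└───┴───┴───┴───┘               ┃
        ┃                                ┃
        ┃                                ┃
        ┃                                ┃
        ┗━━━━━━━━━━━━━━━━━━━━━━━━━━━━━━━━┛
                                 ┗━━━━━━━━
                                          


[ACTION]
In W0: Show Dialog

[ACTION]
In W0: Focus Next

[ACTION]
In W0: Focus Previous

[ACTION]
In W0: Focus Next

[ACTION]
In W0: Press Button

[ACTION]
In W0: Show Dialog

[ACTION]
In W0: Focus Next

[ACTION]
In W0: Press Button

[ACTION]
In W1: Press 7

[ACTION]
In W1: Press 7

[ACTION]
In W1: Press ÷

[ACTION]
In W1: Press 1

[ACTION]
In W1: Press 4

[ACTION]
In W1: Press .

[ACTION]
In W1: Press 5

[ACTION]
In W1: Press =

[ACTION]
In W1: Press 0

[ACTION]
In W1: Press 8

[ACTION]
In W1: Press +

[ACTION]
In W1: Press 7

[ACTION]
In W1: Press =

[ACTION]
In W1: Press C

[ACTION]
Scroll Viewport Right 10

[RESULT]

 4 │ 5 │ 6 │ × │               ┃──────────
───┼───┼───┼───┤               ┃ework proc
 1 │ 2 │ 3 │ - │               ┃rithm tran
───┼───┼───┼───┤               ┃cessing ma
 0 │ . │ = │ + │               ┃          
───┼───┼───┼───┤               ┃ule valida
 C │ MC│ MR│ M+│               ┃em transfo
───┴───┴───┴───┘               ┃          
                               ┃ess genera
                               ┃ess valida
                               ┃ponent man
━━━━━━━━━━━━━━━━━━━━━━━━━━━━━━━┛          
                       ┗━━━━━━━━━━━━━━━━━━
                                          


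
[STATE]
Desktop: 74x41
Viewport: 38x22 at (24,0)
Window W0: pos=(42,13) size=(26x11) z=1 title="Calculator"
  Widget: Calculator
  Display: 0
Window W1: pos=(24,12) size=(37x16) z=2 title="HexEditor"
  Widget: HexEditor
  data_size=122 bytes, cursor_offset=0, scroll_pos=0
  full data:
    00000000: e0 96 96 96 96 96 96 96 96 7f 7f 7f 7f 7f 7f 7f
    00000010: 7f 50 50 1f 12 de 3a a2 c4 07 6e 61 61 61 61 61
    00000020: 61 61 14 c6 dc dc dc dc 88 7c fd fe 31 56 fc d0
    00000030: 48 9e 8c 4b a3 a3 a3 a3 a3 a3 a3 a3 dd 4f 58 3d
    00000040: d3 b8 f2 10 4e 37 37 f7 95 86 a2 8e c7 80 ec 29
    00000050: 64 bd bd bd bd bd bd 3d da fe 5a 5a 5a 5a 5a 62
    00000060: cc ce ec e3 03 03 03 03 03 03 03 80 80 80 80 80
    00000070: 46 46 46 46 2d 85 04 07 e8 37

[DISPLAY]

                                      
                                      
                                      
                                      
                                      
                                      
                                      
                                      
                                      
                                      
                                      
                                      
┏━━━━━━━━━━━━━━━━━━━━━━━━━━━━━━━━━━━┓ 
┃ HexEditor                         ┃━
┠───────────────────────────────────┨ 
┃00000000  E0 96 96 96 96 96 96 96  ┃─
┃00000010  7f 50 50 1f 12 de 3a a2  ┃ 
┃00000020  61 61 14 c6 dc dc dc dc  ┃ 
┃00000030  48 9e 8c 4b a3 a3 a3 a3  ┃ 
┃00000040  d3 b8 f2 10 4e 37 37 f7  ┃ 
┃00000050  64 bd bd bd bd bd bd 3d  ┃ 
┃00000060  cc ce ec e3 03 03 03 03  ┃ 


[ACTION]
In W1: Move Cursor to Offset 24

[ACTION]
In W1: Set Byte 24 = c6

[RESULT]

                                      
                                      
                                      
                                      
                                      
                                      
                                      
                                      
                                      
                                      
                                      
                                      
┏━━━━━━━━━━━━━━━━━━━━━━━━━━━━━━━━━━━┓ 
┃ HexEditor                         ┃━
┠───────────────────────────────────┨ 
┃00000000  e0 96 96 96 96 96 96 96  ┃─
┃00000010  7f 50 50 1f 12 de 3a a2  ┃ 
┃00000020  61 61 14 c6 dc dc dc dc  ┃ 
┃00000030  48 9e 8c 4b a3 a3 a3 a3  ┃ 
┃00000040  d3 b8 f2 10 4e 37 37 f7  ┃ 
┃00000050  64 bd bd bd bd bd bd 3d  ┃ 
┃00000060  cc ce ec e3 03 03 03 03  ┃ 


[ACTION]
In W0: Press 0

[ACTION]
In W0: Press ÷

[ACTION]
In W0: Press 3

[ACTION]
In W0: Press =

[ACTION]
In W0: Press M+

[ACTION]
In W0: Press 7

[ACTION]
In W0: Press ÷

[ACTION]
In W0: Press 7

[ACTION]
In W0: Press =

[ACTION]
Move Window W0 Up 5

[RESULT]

                                      
                                      
                                      
                                      
                                      
                                      
                                      
                                      
                  ┏━━━━━━━━━━━━━━━━━━━
                  ┃ Calculator        
                  ┠───────────────────
                  ┃                   
┏━━━━━━━━━━━━━━━━━━━━━━━━━━━━━━━━━━━┓ 
┃ HexEditor                         ┃ 
┠───────────────────────────────────┨ 
┃00000000  e0 96 96 96 96 96 96 96  ┃ 
┃00000010  7f 50 50 1f 12 de 3a a2  ┃ 
┃00000020  61 61 14 c6 dc dc dc dc  ┃ 
┃00000030  48 9e 8c 4b a3 a3 a3 a3  ┃━
┃00000040  d3 b8 f2 10 4e 37 37 f7  ┃ 
┃00000050  64 bd bd bd bd bd bd 3d  ┃ 
┃00000060  cc ce ec e3 03 03 03 03  ┃ 


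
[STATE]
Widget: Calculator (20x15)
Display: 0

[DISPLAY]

                   0
┌───┬───┬───┬───┐   
│ 7 │ 8 │ 9 │ ÷ │   
├───┼───┼───┼───┤   
│ 4 │ 5 │ 6 │ × │   
├───┼───┼───┼───┤   
│ 1 │ 2 │ 3 │ - │   
├───┼───┼───┼───┤   
│ 0 │ . │ = │ + │   
├───┼───┼───┼───┤   
│ C │ MC│ MR│ M+│   
└───┴───┴───┴───┘   
                    
                    
                    


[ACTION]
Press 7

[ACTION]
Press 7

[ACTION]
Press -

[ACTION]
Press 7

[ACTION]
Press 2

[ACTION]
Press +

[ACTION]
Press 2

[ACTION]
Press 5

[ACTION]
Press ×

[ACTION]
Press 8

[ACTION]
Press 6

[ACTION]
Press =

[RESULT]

                2580
┌───┬───┬───┬───┐   
│ 7 │ 8 │ 9 │ ÷ │   
├───┼───┼───┼───┤   
│ 4 │ 5 │ 6 │ × │   
├───┼───┼───┼───┤   
│ 1 │ 2 │ 3 │ - │   
├───┼───┼───┼───┤   
│ 0 │ . │ = │ + │   
├───┼───┼───┼───┤   
│ C │ MC│ MR│ M+│   
└───┴───┴───┴───┘   
                    
                    
                    


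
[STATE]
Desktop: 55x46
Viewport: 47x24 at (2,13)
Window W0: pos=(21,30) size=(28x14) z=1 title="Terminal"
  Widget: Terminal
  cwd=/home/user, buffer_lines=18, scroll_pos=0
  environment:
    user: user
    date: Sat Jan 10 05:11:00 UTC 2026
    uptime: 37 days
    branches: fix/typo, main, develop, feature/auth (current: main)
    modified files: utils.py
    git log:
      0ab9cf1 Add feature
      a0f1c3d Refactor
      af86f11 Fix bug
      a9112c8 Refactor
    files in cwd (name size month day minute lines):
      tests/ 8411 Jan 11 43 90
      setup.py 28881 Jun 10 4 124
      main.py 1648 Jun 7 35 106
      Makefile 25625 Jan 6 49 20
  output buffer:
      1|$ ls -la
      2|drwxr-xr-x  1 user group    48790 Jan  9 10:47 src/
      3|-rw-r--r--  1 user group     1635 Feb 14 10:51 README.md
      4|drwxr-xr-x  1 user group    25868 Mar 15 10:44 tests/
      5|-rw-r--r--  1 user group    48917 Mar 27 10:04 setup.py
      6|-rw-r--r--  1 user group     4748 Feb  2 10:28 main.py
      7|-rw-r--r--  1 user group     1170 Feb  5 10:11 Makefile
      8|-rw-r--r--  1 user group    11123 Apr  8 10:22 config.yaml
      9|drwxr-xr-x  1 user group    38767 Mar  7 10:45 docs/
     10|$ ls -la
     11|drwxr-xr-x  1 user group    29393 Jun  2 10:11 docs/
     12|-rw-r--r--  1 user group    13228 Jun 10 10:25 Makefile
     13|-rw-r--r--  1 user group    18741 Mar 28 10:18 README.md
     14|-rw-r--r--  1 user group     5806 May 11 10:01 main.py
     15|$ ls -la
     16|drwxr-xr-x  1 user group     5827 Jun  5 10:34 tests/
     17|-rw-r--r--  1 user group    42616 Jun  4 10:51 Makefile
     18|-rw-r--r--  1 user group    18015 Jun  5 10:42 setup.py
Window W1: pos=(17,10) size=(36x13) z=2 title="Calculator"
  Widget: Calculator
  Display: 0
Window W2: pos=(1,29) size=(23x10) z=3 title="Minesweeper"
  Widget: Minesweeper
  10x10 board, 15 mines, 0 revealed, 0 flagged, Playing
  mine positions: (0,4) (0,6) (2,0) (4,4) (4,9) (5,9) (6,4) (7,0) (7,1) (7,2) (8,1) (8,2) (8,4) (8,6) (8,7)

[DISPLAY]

               ┃                               
               ┃┌───┬───┬───┬───┐              
               ┃│ 7 │ 8 │ 9 │ ÷ │              
               ┃├───┼───┼───┼───┤              
               ┃│ 4 │ 5 │ 6 │ × │              
               ┃├───┼───┼───┼───┤              
               ┃│ 1 │ 2 │ 3 │ - │              
               ┃├───┼───┼───┼───┤              
               ┃│ 0 │ . │ = │ + │              
               ┗━━━━━━━━━━━━━━━━━━━━━━━━━━━━━━━
                                               
                                               
                                               
                                               
                                               
                                               
━━━━━━━━━━━━━━━━━━━━━┓                         
 Minesweeper         ┃━━━━━━━━━━━━━━━━━━━━━━━━┓
─────────────────────┨erminal                 ┃
■■■■■■■■■■           ┃────────────────────────┨
■■■■■■■■■■           ┃ls -la                  ┃
■■■■■■■■■■           ┃wxr-xr-x  1 user group  ┃
■■■■■■■■■■           ┃w-r--r--  1 user group  ┃
■■■■■■■■■■           ┃wxr-xr-x  1 user group  ┃


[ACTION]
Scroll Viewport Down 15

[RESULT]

               ┗━━━━━━━━━━━━━━━━━━━━━━━━━━━━━━━
                                               
                                               
                                               
                                               
                                               
                                               
━━━━━━━━━━━━━━━━━━━━━┓                         
 Minesweeper         ┃━━━━━━━━━━━━━━━━━━━━━━━━┓
─────────────────────┨erminal                 ┃
■■■■■■■■■■           ┃────────────────────────┨
■■■■■■■■■■           ┃ls -la                  ┃
■■■■■■■■■■           ┃wxr-xr-x  1 user group  ┃
■■■■■■■■■■           ┃w-r--r--  1 user group  ┃
■■■■■■■■■■           ┃wxr-xr-x  1 user group  ┃
■■■■■■■■■■           ┃w-r--r--  1 user group  ┃
━━━━━━━━━━━━━━━━━━━━━┛w-r--r--  1 user group  ┃
                   ┃-rw-r--r--  1 user group  ┃
                   ┃-rw-r--r--  1 user group  ┃
                   ┃drwxr-xr-x  1 user group  ┃
                   ┃$ ls -la                  ┃
                   ┗━━━━━━━━━━━━━━━━━━━━━━━━━━┛
                                               
                                               


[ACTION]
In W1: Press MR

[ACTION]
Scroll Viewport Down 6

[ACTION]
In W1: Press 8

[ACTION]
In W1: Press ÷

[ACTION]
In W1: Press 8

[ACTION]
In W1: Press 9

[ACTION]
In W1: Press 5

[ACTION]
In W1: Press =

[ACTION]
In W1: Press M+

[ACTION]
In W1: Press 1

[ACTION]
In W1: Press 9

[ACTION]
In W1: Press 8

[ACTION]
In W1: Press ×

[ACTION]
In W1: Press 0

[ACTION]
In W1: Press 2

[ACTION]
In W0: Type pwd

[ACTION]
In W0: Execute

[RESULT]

               ┗━━━━━━━━━━━━━━━━━━━━━━━━━━━━━━━
                                               
                                               
                                               
                                               
                                               
                                               
━━━━━━━━━━━━━━━━━━━━━┓                         
 Minesweeper         ┃━━━━━━━━━━━━━━━━━━━━━━━━┓
─────────────────────┨erminal                 ┃
■■■■■■■■■■           ┃────────────────────────┨
■■■■■■■■■■           ┃w-r--r--  1 user group  ┃
■■■■■■■■■■           ┃w-r--r--  1 user group  ┃
■■■■■■■■■■           ┃w-r--r--  1 user group  ┃
■■■■■■■■■■           ┃ls -la                  ┃
■■■■■■■■■■           ┃wxr-xr-x  1 user group  ┃
━━━━━━━━━━━━━━━━━━━━━┛w-r--r--  1 user group  ┃
                   ┃-rw-r--r--  1 user group  ┃
                   ┃$ pwd                     ┃
                   ┃/home/user                ┃
                   ┃$ █                       ┃
                   ┗━━━━━━━━━━━━━━━━━━━━━━━━━━┛
                                               
                                               


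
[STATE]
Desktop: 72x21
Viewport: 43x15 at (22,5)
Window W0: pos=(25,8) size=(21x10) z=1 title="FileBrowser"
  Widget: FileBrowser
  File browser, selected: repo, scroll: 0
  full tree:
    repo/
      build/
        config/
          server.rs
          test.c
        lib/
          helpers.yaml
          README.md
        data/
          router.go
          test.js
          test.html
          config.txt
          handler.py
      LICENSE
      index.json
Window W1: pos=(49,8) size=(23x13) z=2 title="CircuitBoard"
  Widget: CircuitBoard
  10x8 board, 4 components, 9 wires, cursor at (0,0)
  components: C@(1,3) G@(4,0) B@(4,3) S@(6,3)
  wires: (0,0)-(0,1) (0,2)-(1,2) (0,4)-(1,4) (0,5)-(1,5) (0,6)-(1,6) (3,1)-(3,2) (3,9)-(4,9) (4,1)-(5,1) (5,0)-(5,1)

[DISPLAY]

                                           
                                           
                                           
   ┏━━━━━━━━━━━━━━━━━━━┓   ┏━━━━━━━━━━━━━━━
   ┃ FileBrowser       ┃   ┃ CircuitBoard  
   ┠───────────────────┨   ┠───────────────
   ┃> [-] repo/        ┃   ┃   0 1 2 3 4 5 
   ┃    [+] build/     ┃   ┃0  [.]─ ·   ·  
   ┃    LICENSE        ┃   ┃            │  
   ┃    index.json     ┃   ┃1           ·  
   ┃                   ┃   ┃               
   ┃                   ┃   ┃2              
   ┗━━━━━━━━━━━━━━━━━━━┛   ┃               
                           ┃3       · ─ ·  
                           ┃               


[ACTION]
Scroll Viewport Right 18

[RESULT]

                                           
                                           
                                           
━━━━━━━━━━━━━━━━┓   ┏━━━━━━━━━━━━━━━━━━━━━┓
leBrowser       ┃   ┃ CircuitBoard        ┃
────────────────┨   ┠─────────────────────┨
-] repo/        ┃   ┃   0 1 2 3 4 5 6 7 8 ┃
 [+] build/     ┃   ┃0  [.]─ ·   ·       ·┃
 LICENSE        ┃   ┃            │       │┃
 index.json     ┃   ┃1           ·   C   ·┃
                ┃   ┃                     ┃
                ┃   ┃2                    ┃
━━━━━━━━━━━━━━━━┛   ┃                     ┃
                    ┃3       · ─ ·        ┃
                    ┃                     ┃


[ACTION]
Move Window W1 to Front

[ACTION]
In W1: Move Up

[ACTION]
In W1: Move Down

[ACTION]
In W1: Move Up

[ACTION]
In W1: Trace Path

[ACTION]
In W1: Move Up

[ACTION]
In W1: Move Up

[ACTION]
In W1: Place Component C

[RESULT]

                                           
                                           
                                           
━━━━━━━━━━━━━━━━┓   ┏━━━━━━━━━━━━━━━━━━━━━┓
leBrowser       ┃   ┃ CircuitBoard        ┃
────────────────┨   ┠─────────────────────┨
-] repo/        ┃   ┃   0 1 2 3 4 5 6 7 8 ┃
 [+] build/     ┃   ┃0  [C]─ ·   ·       ·┃
 LICENSE        ┃   ┃            │       │┃
 index.json     ┃   ┃1           ·   C   ·┃
                ┃   ┃                     ┃
                ┃   ┃2                    ┃
━━━━━━━━━━━━━━━━┛   ┃                     ┃
                    ┃3       · ─ ·        ┃
                    ┃                     ┃


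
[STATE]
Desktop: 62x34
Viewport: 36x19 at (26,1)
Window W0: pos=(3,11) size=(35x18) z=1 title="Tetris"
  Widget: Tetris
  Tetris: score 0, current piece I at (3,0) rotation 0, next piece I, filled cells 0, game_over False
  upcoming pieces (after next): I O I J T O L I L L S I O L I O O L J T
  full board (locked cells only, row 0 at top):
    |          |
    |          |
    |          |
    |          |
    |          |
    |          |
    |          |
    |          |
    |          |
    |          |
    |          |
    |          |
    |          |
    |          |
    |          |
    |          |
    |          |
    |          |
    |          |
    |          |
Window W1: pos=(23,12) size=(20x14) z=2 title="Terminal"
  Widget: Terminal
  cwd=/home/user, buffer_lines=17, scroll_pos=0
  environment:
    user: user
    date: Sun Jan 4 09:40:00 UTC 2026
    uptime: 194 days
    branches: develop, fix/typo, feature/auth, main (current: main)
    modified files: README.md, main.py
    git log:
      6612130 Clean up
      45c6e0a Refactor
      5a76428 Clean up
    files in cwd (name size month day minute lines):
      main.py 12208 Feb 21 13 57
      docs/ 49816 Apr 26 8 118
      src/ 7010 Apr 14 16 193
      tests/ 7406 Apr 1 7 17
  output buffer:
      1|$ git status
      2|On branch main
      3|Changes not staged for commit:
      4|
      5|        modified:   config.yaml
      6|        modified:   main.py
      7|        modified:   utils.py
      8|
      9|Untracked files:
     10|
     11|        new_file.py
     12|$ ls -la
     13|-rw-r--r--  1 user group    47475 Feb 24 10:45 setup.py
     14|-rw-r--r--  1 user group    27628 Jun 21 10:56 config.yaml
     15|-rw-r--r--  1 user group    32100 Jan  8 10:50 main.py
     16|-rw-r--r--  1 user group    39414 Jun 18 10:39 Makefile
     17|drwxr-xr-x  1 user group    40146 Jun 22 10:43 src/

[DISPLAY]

                                    
                                    
                                    
                                    
                                    
                                    
                                    
                                    
                                    
                                    
━━━━━━━━━━━┓                        
━━━━━━━━━━━━━━━━┓                   
erminal         ┃                   
────────────────┨                   
git status      ┃                   
 branch main    ┃                   
anges not staged┃                   
                ┃                   
      modified: ┃                   


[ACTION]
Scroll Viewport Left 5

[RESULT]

                                    
                                    
                                    
                                    
                                    
                                    
                                    
                                    
                                    
                                    
━━━━━━━━━━━━━━━━┓                   
  ┏━━━━━━━━━━━━━━━━━━┓              
──┃ Terminal         ┃              
  ┠──────────────────┨              
  ┃$ git status      ┃              
  ┃On branch main    ┃              
  ┃Changes not staged┃              
  ┃                  ┃              
  ┃        modified: ┃              


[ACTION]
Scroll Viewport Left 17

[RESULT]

                                    
                                    
                                    
                                    
                                    
                                    
                                    
                                    
                                    
                                    
━━━━━━━━━━━━━━━━━━━━━━━━━━━━━━━━━┓  
 Tetris            ┏━━━━━━━━━━━━━━━━
───────────────────┃ Terminal       
          │Next:   ┠────────────────
          │████    ┃$ git status    
          │        ┃On branch main  
          │        ┃Changes not stag
          │        ┃                
          │        ┃        modified


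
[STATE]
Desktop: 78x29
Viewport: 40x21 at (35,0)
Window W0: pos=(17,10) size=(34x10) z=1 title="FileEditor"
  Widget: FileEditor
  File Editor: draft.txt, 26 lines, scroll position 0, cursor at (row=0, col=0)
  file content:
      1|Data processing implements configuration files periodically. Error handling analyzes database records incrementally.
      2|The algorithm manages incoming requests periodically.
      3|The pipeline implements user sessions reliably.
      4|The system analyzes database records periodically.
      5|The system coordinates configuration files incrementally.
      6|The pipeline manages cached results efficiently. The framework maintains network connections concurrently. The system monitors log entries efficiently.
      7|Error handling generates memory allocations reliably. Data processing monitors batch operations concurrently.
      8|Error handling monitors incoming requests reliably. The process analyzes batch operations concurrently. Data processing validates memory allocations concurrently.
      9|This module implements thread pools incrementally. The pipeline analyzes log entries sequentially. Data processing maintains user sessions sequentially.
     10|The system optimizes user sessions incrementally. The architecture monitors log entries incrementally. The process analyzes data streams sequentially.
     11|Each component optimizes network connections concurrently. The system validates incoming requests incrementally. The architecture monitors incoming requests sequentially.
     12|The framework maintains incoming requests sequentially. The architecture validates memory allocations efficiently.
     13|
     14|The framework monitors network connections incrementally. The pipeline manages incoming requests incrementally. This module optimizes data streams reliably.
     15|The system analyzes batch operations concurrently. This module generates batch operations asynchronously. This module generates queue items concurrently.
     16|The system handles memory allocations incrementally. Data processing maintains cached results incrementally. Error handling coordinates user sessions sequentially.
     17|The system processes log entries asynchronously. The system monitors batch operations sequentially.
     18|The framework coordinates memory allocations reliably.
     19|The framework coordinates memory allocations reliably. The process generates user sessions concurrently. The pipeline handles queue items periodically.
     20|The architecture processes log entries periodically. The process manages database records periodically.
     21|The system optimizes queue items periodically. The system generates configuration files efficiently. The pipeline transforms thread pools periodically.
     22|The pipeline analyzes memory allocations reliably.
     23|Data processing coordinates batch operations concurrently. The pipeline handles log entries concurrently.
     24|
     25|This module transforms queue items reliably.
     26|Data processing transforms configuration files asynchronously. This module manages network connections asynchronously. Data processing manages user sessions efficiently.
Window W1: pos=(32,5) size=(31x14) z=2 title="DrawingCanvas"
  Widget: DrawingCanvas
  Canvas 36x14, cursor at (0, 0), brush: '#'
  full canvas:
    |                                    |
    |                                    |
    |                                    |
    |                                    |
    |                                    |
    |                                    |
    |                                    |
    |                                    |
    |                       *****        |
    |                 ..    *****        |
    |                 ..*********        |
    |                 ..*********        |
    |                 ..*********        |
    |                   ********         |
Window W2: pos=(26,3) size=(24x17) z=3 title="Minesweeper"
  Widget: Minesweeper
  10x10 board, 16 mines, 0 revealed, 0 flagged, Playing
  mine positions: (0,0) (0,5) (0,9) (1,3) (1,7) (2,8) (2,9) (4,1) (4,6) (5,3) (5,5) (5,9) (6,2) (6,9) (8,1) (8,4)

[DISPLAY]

                                        
                                        
                                        
━━━━━━━━━━━━━━┓                         
eper          ┃                         
──────────────┨━━━━━━━━━━━━┓            
■■            ┃            ┃            
■■            ┃────────────┨            
■■            ┃            ┃            
■■            ┃            ┃            
■■            ┃            ┃            
■■            ┃            ┃            
■■            ┃            ┃            
■■            ┃            ┃            
■■            ┃            ┃            
■■            ┃            ┃            
              ┃      ***** ┃            
              ┃..    ***** ┃            
              ┃━━━━━━━━━━━━┛            
━━━━━━━━━━━━━━┛┛                        
                                        


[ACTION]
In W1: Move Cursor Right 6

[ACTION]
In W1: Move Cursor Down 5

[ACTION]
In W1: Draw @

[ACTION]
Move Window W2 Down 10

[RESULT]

                                        
                                        
                                        
                                        
                                        
━━━━━━━━━━━━━━━━━━━━━━━━━━━┓            
rawingCanvas               ┃            
───────────────────────────┨            
                           ┃            
                           ┃            
                           ┃            
                           ┃            
━━━━━━━━━━━━━━┓            ┃            
eper          ┃            ┃            
──────────────┨            ┃            
■■            ┃            ┃            
■■            ┃      ***** ┃            
■■            ┃..    ***** ┃            
■■            ┃━━━━━━━━━━━━┛            
■■            ┃┛                        
■■            ┃                         


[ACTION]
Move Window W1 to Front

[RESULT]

                                        
                                        
                                        
                                        
                                        
━━━━━━━━━━━━━━━━━━━━━━━━━━━┓            
rawingCanvas               ┃            
───────────────────────────┨            
                           ┃            
                           ┃            
                           ┃            
                           ┃            
                           ┃            
    @                      ┃            
                           ┃            
                           ┃            
                     ***** ┃            
               ..    ***** ┃            
━━━━━━━━━━━━━━━━━━━━━━━━━━━┛            
■■            ┃┛                        
■■            ┃                         
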